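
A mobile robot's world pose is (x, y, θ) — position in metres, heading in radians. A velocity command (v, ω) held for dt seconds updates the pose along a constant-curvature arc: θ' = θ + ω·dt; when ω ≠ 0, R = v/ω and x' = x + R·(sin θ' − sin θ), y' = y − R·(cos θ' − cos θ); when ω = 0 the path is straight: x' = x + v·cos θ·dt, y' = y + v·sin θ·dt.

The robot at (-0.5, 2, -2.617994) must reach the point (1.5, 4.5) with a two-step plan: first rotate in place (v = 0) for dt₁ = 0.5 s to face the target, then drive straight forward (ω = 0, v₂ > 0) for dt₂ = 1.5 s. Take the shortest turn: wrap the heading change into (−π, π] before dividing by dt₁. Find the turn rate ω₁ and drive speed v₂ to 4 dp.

ω₁ = -5.5383, v₂ = 2.1344

heading to target = atan2(4.5−2, 1.5−-0.5) = 0.8961
Δθ = wrap(0.8961 − -2.6180) = -2.7691; ω₁ = Δθ/dt₁ = -5.5383
distance = √((1.5−-0.5)² + (4.5−2)²) = 3.2016; v₂ = distance/dt₂ = 2.1344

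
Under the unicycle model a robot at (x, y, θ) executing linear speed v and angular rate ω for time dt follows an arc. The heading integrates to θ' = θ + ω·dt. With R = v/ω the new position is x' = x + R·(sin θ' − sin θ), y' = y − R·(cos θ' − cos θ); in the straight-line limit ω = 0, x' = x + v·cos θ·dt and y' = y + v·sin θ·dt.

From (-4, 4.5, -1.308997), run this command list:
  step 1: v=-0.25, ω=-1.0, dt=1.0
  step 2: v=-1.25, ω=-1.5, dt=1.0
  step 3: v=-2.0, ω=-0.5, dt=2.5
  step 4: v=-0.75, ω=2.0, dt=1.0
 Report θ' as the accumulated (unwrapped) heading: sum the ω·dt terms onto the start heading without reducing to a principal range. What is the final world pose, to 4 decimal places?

(-1.1413, -0.1750, -3.0590)

step 1: θ'=-2.3090 (R=0.2500) → pose (-3.9434, 4.7329, -2.3090)
step 2: θ'=-3.8090 (R=0.8333) → pose (-2.8112, 4.8267, -3.8090)
step 3: θ'=-5.0590 (R=4.0000) → pose (-1.5249, 0.3261, -5.0590)
step 4: θ'=-3.0590 (R=-0.3750) → pose (-1.1413, -0.1750, -3.0590)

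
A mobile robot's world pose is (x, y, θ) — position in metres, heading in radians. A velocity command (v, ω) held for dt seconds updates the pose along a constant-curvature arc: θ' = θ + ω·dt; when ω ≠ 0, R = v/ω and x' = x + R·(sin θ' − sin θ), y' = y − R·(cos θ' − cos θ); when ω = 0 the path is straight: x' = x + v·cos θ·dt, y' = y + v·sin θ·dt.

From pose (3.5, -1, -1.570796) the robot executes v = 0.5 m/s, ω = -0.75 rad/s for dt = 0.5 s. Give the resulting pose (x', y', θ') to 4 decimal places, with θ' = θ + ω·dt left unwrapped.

(3.4537, -1.2442, -1.9458)

θ' = -1.5708 + -0.75·0.5 = -1.9458
R = v/ω = 0.5/-0.75 = -0.6667
x' = 3.5 + -0.6667·(sin -1.9458 − sin -1.5708) = 3.4537
y' = -1 − -0.6667·(cos -1.9458 − cos -1.5708) = -1.2442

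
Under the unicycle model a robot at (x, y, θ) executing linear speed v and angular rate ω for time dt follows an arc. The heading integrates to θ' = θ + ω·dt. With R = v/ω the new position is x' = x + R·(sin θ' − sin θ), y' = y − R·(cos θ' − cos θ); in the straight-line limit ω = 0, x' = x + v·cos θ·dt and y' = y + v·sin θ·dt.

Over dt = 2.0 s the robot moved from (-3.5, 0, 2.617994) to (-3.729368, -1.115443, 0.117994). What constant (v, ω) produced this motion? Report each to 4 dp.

Δθ = 0.117994 − 2.617994 = -2.500000
ω = Δθ/dt = -2.500000/2.0 = -1.2500
R = −Δy/(cos θ' − cos θ) = 0.6000
v = R·ω = 0.6000·-1.2500 = -0.7500

v = -0.7500, ω = -1.2500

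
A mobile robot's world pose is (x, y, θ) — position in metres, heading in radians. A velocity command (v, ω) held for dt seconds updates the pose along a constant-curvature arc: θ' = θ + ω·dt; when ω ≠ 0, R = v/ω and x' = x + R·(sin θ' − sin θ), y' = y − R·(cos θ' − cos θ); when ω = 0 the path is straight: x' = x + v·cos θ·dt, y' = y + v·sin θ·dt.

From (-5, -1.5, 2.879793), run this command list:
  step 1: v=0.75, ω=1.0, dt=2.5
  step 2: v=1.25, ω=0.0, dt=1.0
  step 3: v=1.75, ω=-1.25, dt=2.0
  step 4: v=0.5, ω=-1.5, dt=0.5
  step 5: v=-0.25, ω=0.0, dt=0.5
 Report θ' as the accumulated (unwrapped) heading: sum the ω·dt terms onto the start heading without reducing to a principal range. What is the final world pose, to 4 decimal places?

step 1: θ'=5.3798 (R=0.7500) → pose (-5.7832, -2.6887, 5.3798)
step 2: θ'=5.3798 (straight) → pose (-5.0095, -3.6704, 5.3798)
step 3: θ'=2.8798 (R=-1.4000) → pose (-6.4715, -5.8893, 2.8798)
step 4: θ'=2.1298 (R=-0.3333) → pose (-6.6678, -5.7441, 2.1298)
step 5: θ'=2.1298 (straight) → pose (-6.6015, -5.8500, 2.1298)

(-6.6015, -5.8500, 2.1298)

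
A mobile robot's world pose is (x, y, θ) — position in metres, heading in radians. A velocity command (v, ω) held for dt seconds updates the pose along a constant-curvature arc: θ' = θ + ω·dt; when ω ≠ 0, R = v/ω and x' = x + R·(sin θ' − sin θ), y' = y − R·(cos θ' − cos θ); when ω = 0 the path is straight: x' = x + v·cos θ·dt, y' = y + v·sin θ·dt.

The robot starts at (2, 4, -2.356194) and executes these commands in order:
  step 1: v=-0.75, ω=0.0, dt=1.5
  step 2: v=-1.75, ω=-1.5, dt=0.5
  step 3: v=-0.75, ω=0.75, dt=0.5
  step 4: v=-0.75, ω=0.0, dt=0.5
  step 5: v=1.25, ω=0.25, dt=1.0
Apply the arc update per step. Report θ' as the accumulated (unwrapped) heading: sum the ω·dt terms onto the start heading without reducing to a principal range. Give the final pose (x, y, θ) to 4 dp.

(3.2143, 4.7324, -2.4812)

step 1: θ'=-2.3562 (straight) → pose (2.7955, 4.7955, -2.3562)
step 2: θ'=-3.1062 (R=1.1667) → pose (3.5792, 5.1365, -3.1062)
step 3: θ'=-2.7312 (R=-1.0000) → pose (3.9427, 5.2189, -2.7312)
step 4: θ'=-2.7312 (straight) → pose (4.2866, 5.3685, -2.7312)
step 5: θ'=-2.4812 (R=5.0000) → pose (3.2143, 4.7324, -2.4812)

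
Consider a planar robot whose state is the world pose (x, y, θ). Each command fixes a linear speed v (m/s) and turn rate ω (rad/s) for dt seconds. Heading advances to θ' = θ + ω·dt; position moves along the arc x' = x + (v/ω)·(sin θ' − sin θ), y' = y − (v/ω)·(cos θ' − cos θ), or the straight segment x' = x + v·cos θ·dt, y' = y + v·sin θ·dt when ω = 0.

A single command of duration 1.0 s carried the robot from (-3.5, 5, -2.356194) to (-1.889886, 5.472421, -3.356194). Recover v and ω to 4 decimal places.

Δθ = -3.356194 − -2.356194 = -1.000000
ω = Δθ/dt = -1.000000/1.0 = -1.0000
R = Δx/(sin θ' − sin θ) = 1.7500
v = R·ω = 1.7500·-1.0000 = -1.7500

v = -1.7500, ω = -1.0000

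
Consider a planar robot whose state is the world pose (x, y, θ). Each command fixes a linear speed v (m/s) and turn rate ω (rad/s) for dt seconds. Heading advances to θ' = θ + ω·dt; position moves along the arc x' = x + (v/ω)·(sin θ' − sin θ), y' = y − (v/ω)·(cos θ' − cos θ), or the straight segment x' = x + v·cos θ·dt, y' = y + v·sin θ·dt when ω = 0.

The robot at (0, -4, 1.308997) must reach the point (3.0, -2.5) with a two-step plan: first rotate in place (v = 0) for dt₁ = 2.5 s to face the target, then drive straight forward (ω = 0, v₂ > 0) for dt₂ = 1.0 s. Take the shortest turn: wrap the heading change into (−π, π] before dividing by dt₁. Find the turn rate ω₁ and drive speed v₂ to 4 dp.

ω₁ = -0.3381, v₂ = 3.3541

heading to target = atan2(-2.5−-4, 3−0) = 0.4636
Δθ = wrap(0.4636 − 1.3090) = -0.8453; ω₁ = Δθ/dt₁ = -0.3381
distance = √((3−0)² + (-2.5−-4)²) = 3.3541; v₂ = distance/dt₂ = 3.3541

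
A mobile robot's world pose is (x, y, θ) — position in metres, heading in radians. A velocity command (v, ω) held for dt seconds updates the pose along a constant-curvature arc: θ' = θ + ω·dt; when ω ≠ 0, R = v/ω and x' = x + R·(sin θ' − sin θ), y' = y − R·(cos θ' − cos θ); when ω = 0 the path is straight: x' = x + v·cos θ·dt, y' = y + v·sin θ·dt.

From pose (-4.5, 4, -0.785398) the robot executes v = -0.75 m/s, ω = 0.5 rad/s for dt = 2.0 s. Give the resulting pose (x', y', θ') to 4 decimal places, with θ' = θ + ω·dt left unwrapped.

θ' = -0.7854 + 0.5·2.0 = 0.2146
R = v/ω = -0.75/0.5 = -1.5000
x' = -4.5 + -1.5000·(sin 0.2146 − sin -0.7854) = -5.8801
y' = 4 − -1.5000·(cos 0.2146 − cos -0.7854) = 4.4049

(-5.8801, 4.4049, 0.2146)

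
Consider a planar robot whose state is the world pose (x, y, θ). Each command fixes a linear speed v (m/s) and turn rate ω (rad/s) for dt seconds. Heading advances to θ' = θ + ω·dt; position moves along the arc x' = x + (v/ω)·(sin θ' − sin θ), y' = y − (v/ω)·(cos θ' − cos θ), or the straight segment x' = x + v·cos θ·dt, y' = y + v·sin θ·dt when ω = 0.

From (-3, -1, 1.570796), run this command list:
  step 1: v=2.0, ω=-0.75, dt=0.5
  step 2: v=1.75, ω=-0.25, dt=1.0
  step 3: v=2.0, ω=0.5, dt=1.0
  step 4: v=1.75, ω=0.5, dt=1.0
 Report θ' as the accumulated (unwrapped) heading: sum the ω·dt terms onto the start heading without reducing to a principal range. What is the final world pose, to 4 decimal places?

step 1: θ'=1.1958 (R=-2.6667) → pose (-2.8147, -0.0233, 1.1958)
step 2: θ'=0.9458 (R=-7.0000) → pose (-1.9779, 1.5085, 0.9458)
step 3: θ'=1.4458 (R=4.0000) → pose (-1.2529, 3.3502, 1.4458)
step 4: θ'=1.9458 (R=3.5000) → pose (-1.4689, 5.0685, 1.9458)

(-1.4689, 5.0685, 1.9458)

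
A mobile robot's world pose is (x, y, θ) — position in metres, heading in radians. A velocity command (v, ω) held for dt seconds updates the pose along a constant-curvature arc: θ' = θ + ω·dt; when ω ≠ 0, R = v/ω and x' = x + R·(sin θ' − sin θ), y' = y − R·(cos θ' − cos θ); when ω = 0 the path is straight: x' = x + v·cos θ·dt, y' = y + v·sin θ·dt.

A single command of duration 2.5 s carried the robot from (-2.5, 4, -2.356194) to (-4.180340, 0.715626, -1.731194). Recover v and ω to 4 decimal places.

v = 1.5000, ω = 0.2500

Δθ = -1.731194 − -2.356194 = 0.625000
ω = Δθ/dt = 0.625000/2.5 = 0.2500
R = −Δy/(cos θ' − cos θ) = 6.0000
v = R·ω = 6.0000·0.2500 = 1.5000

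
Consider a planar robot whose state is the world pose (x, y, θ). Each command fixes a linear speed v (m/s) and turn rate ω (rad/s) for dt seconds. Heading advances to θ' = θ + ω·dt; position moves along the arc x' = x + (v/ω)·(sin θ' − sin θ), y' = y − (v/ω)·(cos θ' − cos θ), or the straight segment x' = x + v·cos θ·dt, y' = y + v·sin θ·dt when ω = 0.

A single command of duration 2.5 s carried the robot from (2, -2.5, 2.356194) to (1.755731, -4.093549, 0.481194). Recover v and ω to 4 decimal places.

Δθ = 0.481194 − 2.356194 = -1.875000
ω = Δθ/dt = -1.875000/2.5 = -0.7500
R = −Δy/(cos θ' − cos θ) = 1.0000
v = R·ω = 1.0000·-0.7500 = -0.7500

v = -0.7500, ω = -0.7500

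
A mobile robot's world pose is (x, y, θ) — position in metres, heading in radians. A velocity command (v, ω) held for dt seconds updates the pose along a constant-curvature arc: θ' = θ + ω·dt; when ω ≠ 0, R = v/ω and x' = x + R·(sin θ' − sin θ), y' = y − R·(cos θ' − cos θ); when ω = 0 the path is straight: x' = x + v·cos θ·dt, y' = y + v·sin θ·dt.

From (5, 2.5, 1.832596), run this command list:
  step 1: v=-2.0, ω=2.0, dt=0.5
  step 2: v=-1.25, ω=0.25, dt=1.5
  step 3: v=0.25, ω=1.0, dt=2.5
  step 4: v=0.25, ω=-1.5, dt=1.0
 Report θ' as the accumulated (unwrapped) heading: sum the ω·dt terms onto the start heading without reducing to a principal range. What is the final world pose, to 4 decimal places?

step 1: θ'=2.8326 (R=-1.0000) → pose (5.6618, 1.8062, 2.8326)
step 2: θ'=3.2076 (R=-5.0000) → pose (7.5121, 1.5803, 3.2076)
step 3: θ'=5.7076 (R=0.2500) → pose (7.3925, 1.1211, 5.7076)
step 4: θ'=4.2076 (R=-0.1667) → pose (7.4477, 0.9007, 4.2076)

(7.4477, 0.9007, 4.2076)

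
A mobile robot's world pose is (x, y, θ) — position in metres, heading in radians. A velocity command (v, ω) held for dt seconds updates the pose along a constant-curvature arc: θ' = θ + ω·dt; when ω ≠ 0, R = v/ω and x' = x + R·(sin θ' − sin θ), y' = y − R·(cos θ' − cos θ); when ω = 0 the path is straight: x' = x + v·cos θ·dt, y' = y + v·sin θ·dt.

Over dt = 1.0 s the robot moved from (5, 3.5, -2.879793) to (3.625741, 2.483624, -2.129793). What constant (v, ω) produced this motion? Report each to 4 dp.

v = 1.7500, ω = 0.7500

Δθ = -2.129793 − -2.879793 = 0.750000
ω = Δθ/dt = 0.750000/1.0 = 0.7500
R = Δx/(sin θ' − sin θ) = 2.3333
v = R·ω = 2.3333·0.7500 = 1.7500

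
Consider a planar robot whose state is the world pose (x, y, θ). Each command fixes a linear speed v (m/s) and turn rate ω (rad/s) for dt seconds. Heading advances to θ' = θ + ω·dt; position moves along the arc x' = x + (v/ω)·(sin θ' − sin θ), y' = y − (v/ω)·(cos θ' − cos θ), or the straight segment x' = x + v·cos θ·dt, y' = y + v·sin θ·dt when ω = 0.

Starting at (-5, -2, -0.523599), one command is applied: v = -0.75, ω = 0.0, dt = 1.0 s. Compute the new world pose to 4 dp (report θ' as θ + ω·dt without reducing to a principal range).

(-5.6495, -1.6250, -0.5236)

θ' = -0.5236 + 0.0·1.0 = -0.5236
ω = 0 → straight: x' = -5 + -0.75·cos(-0.5236)·1.0 = -5.6495
y' = -2 + -0.75·sin(-0.5236)·1.0 = -1.6250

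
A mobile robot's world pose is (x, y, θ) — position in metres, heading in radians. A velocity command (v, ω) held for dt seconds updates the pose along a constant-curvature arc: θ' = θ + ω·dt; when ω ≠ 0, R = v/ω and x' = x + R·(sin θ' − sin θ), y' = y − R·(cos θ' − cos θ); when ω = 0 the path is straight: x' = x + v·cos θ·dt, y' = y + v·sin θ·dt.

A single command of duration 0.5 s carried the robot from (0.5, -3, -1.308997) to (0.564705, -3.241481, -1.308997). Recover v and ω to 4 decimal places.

Δθ = -1.308997 − -1.308997 = 0.000000
ω = Δθ/dt = 0.000000/0.5 = 0.0000
ω = 0 → v = (Δx·cos θ + Δy·sin θ)/dt = 0.5000

v = 0.5000, ω = 0.0000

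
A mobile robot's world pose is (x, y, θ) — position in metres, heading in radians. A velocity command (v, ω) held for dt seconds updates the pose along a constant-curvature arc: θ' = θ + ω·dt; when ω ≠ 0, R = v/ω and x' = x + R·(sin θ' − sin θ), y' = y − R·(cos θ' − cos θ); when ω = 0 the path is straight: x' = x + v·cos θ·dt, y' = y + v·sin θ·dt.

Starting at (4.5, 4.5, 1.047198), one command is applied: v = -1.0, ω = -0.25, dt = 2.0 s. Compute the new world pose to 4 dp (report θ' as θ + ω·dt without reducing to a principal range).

(3.1171, 3.0841, 0.5472)

θ' = 1.0472 + -0.25·2.0 = 0.5472
R = v/ω = -1.0/-0.25 = 4.0000
x' = 4.5 + 4.0000·(sin 0.5472 − sin 1.0472) = 3.1171
y' = 4.5 − 4.0000·(cos 0.5472 − cos 1.0472) = 3.0841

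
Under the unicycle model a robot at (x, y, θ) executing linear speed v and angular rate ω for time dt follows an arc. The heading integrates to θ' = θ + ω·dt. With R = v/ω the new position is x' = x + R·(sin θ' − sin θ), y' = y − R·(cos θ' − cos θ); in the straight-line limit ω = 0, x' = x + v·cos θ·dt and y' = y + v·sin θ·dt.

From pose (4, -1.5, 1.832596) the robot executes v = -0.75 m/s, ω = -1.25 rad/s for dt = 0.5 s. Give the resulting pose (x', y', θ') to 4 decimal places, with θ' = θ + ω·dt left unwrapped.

θ' = 1.8326 + -1.25·0.5 = 1.2076
R = v/ω = -0.75/-1.25 = 0.6000
x' = 4 + 0.6000·(sin 1.2076 − sin 1.8326) = 3.9813
y' = -1.5 − 0.6000·(cos 1.2076 − cos 1.8326) = -1.8685

(3.9813, -1.8685, 1.2076)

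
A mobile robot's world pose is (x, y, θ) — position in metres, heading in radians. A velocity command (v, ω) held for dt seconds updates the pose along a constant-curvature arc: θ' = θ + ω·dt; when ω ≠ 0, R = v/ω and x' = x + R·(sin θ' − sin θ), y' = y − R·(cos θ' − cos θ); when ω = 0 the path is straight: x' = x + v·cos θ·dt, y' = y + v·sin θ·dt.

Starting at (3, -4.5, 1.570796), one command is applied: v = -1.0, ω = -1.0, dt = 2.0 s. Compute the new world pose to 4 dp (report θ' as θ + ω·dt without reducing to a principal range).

θ' = 1.5708 + -1.0·2.0 = -0.4292
R = v/ω = -1.0/-1.0 = 1.0000
x' = 3 + 1.0000·(sin -0.4292 − sin 1.5708) = 1.5839
y' = -4.5 − 1.0000·(cos -0.4292 − cos 1.5708) = -5.4093

(1.5839, -5.4093, -0.4292)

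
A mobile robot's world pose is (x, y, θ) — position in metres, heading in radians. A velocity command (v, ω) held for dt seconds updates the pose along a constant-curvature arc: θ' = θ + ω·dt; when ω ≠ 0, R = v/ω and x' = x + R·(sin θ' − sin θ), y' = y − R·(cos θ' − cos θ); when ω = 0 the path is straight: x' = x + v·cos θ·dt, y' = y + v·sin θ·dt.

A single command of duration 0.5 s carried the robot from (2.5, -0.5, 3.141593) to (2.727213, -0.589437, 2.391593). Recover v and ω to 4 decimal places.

Δθ = 2.391593 − 3.141593 = -0.750000
ω = Δθ/dt = -0.750000/0.5 = -1.5000
R = Δx/(sin θ' − sin θ) = 0.3333
v = R·ω = 0.3333·-1.5000 = -0.5000

v = -0.5000, ω = -1.5000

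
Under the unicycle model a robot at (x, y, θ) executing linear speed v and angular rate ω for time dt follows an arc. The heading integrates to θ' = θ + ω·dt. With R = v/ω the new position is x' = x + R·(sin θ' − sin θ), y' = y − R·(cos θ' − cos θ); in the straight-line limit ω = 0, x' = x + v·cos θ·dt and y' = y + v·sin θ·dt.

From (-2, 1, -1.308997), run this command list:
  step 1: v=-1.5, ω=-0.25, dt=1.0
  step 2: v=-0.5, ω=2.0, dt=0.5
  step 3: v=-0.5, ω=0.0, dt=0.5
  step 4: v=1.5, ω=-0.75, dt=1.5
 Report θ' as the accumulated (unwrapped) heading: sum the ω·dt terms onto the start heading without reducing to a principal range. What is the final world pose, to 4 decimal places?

step 1: θ'=-1.5590 (R=6.0000) → pose (-2.2040, 2.4821, -1.5590)
step 2: θ'=-0.5590 (R=-0.2500) → pose (-2.3214, 2.6911, -0.5590)
step 3: θ'=-0.5590 (straight) → pose (-2.5334, 2.8237, -0.5590)
step 4: θ'=-1.6840 (R=-2.0000) → pose (-1.6068, 0.9022, -1.6840)

(-1.6068, 0.9022, -1.6840)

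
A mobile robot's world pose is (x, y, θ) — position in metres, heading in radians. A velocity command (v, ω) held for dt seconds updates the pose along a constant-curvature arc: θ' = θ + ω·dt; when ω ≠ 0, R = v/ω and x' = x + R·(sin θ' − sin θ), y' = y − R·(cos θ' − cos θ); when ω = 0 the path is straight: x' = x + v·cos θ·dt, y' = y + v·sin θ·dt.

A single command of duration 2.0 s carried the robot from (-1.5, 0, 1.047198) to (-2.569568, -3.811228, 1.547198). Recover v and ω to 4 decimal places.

Δθ = 1.547198 − 1.047198 = 0.500000
ω = Δθ/dt = 0.500000/2.0 = 0.2500
R = −Δy/(cos θ' − cos θ) = -8.0000
v = R·ω = -8.0000·0.2500 = -2.0000

v = -2.0000, ω = 0.2500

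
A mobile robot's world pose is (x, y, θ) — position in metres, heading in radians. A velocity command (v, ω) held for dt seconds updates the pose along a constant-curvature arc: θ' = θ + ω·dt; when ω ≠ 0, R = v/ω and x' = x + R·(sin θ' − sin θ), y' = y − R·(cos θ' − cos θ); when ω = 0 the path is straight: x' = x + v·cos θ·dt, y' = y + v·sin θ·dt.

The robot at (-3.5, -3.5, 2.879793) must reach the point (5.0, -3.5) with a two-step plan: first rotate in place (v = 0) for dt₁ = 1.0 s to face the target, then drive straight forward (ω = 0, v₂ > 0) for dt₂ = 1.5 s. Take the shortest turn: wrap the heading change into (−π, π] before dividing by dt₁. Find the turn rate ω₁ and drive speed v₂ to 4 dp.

heading to target = atan2(-3.5−-3.5, 5−-3.5) = 0.0000
Δθ = wrap(0.0000 − 2.8798) = -2.8798; ω₁ = Δθ/dt₁ = -2.8798
distance = √((5−-3.5)² + (-3.5−-3.5)²) = 8.5000; v₂ = distance/dt₂ = 5.6667

ω₁ = -2.8798, v₂ = 5.6667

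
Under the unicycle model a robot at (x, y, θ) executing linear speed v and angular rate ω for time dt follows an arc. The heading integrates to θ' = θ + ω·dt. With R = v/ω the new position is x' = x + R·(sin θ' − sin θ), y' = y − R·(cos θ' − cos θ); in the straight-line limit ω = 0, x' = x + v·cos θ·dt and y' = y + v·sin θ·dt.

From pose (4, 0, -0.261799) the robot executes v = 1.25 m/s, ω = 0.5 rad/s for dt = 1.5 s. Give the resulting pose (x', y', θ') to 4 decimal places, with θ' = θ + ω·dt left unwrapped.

(5.8196, 0.2069, 0.4882)

θ' = -0.2618 + 0.5·1.5 = 0.4882
R = v/ω = 1.25/0.5 = 2.5000
x' = 4 + 2.5000·(sin 0.4882 − sin -0.2618) = 5.8196
y' = 0 − 2.5000·(cos 0.4882 − cos -0.2618) = 0.2069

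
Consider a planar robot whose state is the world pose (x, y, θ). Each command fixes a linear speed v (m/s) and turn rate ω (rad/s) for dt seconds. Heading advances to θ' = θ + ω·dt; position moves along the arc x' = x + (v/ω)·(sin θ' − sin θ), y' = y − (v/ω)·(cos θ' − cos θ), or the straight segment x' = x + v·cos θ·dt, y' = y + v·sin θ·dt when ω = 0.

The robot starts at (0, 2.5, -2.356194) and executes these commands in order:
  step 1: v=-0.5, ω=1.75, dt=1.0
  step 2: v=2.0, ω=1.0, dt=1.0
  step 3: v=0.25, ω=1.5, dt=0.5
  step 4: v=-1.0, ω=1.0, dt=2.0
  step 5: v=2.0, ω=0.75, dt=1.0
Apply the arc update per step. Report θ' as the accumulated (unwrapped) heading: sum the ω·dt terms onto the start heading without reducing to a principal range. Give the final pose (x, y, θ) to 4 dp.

step 1: θ'=-0.6062 (R=-0.2857) → pose (-0.0392, 2.9368, -0.6062)
step 2: θ'=0.3938 (R=2.0000) → pose (1.8677, 2.7336, 0.3938)
step 3: θ'=1.1438 (R=0.1667) → pose (1.9554, 2.8185, 1.1438)
step 4: θ'=3.1438 (R=-1.0000) → pose (2.8678, 1.4043, 3.1438)
step 5: θ'=3.8938 (R=2.6667) → pose (1.0517, 0.6848, 3.8938)

(1.0517, 0.6848, 3.8938)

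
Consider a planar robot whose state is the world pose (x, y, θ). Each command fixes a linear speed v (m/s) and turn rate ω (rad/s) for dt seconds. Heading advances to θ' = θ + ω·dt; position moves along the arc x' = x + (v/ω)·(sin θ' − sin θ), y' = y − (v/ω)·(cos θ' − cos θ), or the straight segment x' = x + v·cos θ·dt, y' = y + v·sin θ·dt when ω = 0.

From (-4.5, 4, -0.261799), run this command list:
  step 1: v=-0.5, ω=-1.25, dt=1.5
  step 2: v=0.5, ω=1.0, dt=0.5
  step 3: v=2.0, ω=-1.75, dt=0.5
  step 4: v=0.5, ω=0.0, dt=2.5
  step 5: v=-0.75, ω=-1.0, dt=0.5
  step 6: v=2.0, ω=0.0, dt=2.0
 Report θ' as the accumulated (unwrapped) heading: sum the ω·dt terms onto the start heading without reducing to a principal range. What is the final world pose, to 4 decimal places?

step 1: θ'=-2.1368 (R=0.4000) → pose (-4.7341, 4.6009, -2.1368)
step 2: θ'=-1.6368 (R=0.5000) → pose (-4.8110, 4.3657, -1.6368)
step 3: θ'=-2.5118 (R=-1.1429) → pose (-5.2782, 3.5175, -2.5118)
step 4: θ'=-2.5118 (straight) → pose (-6.2884, 2.7813, -2.5118)
step 5: θ'=-3.0118 (R=0.7500) → pose (-5.9438, 2.9189, -3.0118)
step 6: θ'=-3.0118 (straight) → pose (-9.9101, 2.4011, -3.0118)

(-9.9101, 2.4011, -3.0118)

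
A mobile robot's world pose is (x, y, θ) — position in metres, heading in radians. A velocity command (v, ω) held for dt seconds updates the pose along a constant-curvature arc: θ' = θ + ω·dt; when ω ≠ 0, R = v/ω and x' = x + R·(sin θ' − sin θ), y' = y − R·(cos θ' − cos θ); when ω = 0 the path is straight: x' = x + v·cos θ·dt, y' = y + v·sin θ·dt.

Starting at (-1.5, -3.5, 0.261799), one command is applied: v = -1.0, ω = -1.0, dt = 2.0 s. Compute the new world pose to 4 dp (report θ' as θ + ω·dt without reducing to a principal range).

θ' = 0.2618 + -1.0·2.0 = -1.7382
R = v/ω = -1.0/-1.0 = 1.0000
x' = -1.5 + 1.0000·(sin -1.7382 − sin 0.2618) = -2.7448
y' = -3.5 − 1.0000·(cos -1.7382 − cos 0.2618) = -2.3675

(-2.7448, -2.3675, -1.7382)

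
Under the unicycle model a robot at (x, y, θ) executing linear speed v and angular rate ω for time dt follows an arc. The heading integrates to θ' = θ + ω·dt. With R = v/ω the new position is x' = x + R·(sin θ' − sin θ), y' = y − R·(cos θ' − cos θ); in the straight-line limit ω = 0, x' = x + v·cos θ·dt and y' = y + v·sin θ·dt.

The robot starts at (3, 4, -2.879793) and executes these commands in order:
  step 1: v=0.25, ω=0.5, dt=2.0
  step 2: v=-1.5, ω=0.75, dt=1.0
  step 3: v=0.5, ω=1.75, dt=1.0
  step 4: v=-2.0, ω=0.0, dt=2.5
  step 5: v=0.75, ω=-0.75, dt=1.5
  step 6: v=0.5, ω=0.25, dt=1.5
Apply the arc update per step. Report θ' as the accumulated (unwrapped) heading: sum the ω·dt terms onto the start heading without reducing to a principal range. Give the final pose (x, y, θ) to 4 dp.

step 1: θ'=-1.8798 (R=0.5000) → pose (2.6531, 3.6691, -1.8798)
step 2: θ'=-1.1298 (R=-2.0000) → pose (2.5565, 5.1310, -1.1298)
step 3: θ'=0.6202 (R=0.2857) → pose (2.9809, 5.0204, 0.6202)
step 4: θ'=0.6202 (straight) → pose (-1.0879, 2.1144, 0.6202)
step 5: θ'=-0.5048 (R=-1.0000) → pose (-0.0231, 2.1759, -0.5048)
step 6: θ'=-0.1298 (R=2.0000) → pose (0.6853, 1.9433, -0.1298)

(0.6853, 1.9433, -0.1298)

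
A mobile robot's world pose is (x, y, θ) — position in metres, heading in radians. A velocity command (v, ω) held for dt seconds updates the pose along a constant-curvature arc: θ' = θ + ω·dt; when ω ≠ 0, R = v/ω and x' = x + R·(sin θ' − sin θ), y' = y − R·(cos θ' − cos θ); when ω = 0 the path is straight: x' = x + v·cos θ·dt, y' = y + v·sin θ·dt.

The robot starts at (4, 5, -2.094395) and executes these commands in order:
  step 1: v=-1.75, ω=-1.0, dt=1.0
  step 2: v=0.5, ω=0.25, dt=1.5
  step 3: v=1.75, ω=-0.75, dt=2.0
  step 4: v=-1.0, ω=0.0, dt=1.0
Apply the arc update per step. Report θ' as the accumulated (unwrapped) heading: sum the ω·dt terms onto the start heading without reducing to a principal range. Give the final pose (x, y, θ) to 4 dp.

step 1: θ'=-3.0944 (R=1.7500) → pose (5.4330, 5.8731, -3.0944)
step 2: θ'=-2.7194 (R=2.0000) → pose (4.7078, 5.6997, -2.7194)
step 3: θ'=-4.2194 (R=-2.3333) → pose (1.6962, 6.7238, -4.2194)
step 4: θ'=-4.2194 (straight) → pose (2.1695, 5.8429, -4.2194)

(2.1695, 5.8429, -4.2194)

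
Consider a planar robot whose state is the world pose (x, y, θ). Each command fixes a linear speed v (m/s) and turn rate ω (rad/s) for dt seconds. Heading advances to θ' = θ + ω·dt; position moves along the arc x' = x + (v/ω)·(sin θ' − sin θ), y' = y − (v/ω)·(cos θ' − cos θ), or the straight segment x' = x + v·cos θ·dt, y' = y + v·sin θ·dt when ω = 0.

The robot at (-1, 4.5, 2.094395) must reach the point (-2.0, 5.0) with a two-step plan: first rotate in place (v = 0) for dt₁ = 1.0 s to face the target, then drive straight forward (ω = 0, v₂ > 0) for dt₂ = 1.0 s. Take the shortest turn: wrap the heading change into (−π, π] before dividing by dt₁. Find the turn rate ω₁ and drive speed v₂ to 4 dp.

heading to target = atan2(5−4.5, -2−-1) = 2.6779
Δθ = wrap(2.6779 − 2.0944) = 0.5836; ω₁ = Δθ/dt₁ = 0.5836
distance = √((-2−-1)² + (5−4.5)²) = 1.1180; v₂ = distance/dt₂ = 1.1180

ω₁ = 0.5836, v₂ = 1.1180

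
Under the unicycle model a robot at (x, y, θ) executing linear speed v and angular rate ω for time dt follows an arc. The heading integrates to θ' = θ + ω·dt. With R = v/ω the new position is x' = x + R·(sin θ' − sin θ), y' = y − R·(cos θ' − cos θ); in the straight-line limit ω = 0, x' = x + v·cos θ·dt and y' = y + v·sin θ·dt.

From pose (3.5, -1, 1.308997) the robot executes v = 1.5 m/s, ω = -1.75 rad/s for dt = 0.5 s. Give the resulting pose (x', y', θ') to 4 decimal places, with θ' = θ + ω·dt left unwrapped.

(3.9675, -0.4442, 0.4340)

θ' = 1.3090 + -1.75·0.5 = 0.4340
R = v/ω = 1.5/-1.75 = -0.8571
x' = 3.5 + -0.8571·(sin 0.4340 − sin 1.3090) = 3.9675
y' = -1 − -0.8571·(cos 0.4340 − cos 1.3090) = -0.4442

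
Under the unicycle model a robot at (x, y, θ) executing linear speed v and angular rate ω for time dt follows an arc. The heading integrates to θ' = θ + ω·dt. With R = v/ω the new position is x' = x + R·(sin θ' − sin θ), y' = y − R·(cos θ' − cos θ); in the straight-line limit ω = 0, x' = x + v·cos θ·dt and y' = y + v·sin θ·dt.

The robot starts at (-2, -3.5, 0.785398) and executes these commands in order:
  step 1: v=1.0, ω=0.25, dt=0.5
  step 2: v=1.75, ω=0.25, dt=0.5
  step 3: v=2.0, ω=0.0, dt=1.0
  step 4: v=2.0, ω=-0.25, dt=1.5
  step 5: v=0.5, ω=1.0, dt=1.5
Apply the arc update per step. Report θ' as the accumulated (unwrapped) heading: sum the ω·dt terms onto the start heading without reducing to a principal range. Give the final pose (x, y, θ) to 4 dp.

step 1: θ'=0.9104 (R=4.0000) → pose (-1.6694, -3.1253, 0.9104)
step 2: θ'=1.0354 (R=7.0000) → pose (-1.1772, -2.4026, 1.0354)
step 3: θ'=1.0354 (straight) → pose (-0.1568, -0.6824, 1.0354)
step 4: θ'=0.6604 (R=-8.0000) → pose (1.8162, 1.5541, 0.6604)
step 5: θ'=2.1604 (R=0.5000) → pose (1.9251, 2.2270, 2.1604)

(1.9251, 2.2270, 2.1604)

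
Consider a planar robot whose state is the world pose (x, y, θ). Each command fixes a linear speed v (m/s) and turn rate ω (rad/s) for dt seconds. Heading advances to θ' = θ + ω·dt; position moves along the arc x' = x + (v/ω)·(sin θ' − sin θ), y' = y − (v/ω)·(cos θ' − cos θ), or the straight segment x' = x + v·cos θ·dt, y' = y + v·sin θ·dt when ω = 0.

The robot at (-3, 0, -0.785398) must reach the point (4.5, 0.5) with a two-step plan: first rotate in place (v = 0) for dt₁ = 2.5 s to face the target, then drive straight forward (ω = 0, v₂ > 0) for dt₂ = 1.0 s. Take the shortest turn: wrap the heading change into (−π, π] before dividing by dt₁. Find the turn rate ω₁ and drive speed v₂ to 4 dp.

ω₁ = 0.3408, v₂ = 7.5166

heading to target = atan2(0.5−0, 4.5−-3) = 0.0666
Δθ = wrap(0.0666 − -0.7854) = 0.8520; ω₁ = Δθ/dt₁ = 0.3408
distance = √((4.5−-3)² + (0.5−0)²) = 7.5166; v₂ = distance/dt₂ = 7.5166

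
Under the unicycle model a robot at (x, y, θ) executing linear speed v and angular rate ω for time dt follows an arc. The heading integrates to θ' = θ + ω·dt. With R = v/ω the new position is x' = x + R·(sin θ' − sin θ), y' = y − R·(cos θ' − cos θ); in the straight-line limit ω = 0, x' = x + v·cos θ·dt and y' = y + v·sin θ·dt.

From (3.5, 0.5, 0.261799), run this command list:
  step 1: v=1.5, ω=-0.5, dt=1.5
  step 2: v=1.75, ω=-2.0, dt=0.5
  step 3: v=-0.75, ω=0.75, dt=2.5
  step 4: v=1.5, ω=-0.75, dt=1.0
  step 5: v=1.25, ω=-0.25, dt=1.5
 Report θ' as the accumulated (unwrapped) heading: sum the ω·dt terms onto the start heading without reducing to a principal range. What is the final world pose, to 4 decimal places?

step 1: θ'=-0.4882 (R=-3.0000) → pose (5.6836, 0.2518, -0.4882)
step 2: θ'=-1.4882 (R=-0.8750) → pose (6.1452, -0.4488, -1.4882)
step 3: θ'=0.3868 (R=-1.0000) → pose (4.7714, 0.3948, 0.3868)
step 4: θ'=-0.3632 (R=-2.0000) → pose (6.2363, 0.4121, -0.3632)
step 5: θ'=-0.7382 (R=-5.0000) → pose (7.8248, -0.5633, -0.7382)

(7.8248, -0.5633, -0.7382)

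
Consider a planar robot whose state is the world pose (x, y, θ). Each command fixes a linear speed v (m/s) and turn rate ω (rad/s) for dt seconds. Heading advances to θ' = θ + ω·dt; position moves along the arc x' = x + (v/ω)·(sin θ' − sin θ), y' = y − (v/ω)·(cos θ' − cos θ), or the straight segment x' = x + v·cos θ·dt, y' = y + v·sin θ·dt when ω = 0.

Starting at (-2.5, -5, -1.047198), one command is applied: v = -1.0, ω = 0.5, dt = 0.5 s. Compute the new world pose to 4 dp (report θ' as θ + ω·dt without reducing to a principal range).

θ' = -1.0472 + 0.5·0.5 = -0.7972
R = v/ω = -1.0/0.5 = -2.0000
x' = -2.5 + -2.0000·(sin -0.7972 − sin -1.0472) = -2.8012
y' = -5 − -2.0000·(cos -0.7972 − cos -1.0472) = -4.6026

(-2.8012, -4.6026, -0.7972)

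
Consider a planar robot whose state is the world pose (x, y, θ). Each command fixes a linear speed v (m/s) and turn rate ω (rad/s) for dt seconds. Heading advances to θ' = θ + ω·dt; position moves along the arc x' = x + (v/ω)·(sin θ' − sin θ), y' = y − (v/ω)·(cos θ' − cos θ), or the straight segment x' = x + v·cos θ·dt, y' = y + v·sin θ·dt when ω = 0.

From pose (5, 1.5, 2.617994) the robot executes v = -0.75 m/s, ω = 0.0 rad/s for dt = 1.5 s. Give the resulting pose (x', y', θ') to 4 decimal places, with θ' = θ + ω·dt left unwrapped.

θ' = 2.6180 + 0.0·1.5 = 2.6180
ω = 0 → straight: x' = 5 + -0.75·cos(2.6180)·1.5 = 5.9743
y' = 1.5 + -0.75·sin(2.6180)·1.5 = 0.9375

(5.9743, 0.9375, 2.6180)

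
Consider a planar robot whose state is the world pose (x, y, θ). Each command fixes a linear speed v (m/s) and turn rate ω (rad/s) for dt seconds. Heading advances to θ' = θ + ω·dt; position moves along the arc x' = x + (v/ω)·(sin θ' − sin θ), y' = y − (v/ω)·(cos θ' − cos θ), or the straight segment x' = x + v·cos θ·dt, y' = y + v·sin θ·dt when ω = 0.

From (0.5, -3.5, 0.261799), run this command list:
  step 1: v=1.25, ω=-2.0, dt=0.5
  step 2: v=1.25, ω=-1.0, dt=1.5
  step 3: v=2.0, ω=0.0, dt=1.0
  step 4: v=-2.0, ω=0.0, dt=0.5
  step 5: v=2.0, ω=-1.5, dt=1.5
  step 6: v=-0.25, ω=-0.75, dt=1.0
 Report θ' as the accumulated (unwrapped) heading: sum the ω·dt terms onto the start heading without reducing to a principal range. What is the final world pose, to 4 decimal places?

step 1: θ'=-0.7382 (R=-0.6250) → pose (1.0824, -3.6414, -0.7382)
step 2: θ'=-2.2382 (R=-1.2500) → pose (1.2230, -5.3397, -2.2382)
step 3: θ'=-2.2382 (straight) → pose (-0.0149, -6.9106, -2.2382)
step 4: θ'=-2.2382 (straight) → pose (0.6040, -6.1251, -2.2382)
step 5: θ'=-4.4882 (R=-1.3333) → pose (-1.7432, -5.5963, -4.4882)
step 6: θ'=-5.2382 (R=0.3333) → pose (-1.7799, -5.8377, -5.2382)

(-1.7799, -5.8377, -5.2382)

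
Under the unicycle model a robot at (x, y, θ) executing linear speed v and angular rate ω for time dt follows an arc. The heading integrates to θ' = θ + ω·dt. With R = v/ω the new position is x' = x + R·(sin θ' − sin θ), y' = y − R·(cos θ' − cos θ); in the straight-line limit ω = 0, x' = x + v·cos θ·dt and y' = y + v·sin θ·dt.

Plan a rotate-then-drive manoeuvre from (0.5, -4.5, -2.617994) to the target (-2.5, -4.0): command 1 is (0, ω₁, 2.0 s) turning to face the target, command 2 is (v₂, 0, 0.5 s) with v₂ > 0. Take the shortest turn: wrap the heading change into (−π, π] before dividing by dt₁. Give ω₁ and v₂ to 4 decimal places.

heading to target = atan2(-4−-4.5, -2.5−0.5) = 2.9764
Δθ = wrap(2.9764 − -2.6180) = -0.6887; ω₁ = Δθ/dt₁ = -0.3444
distance = √((-2.5−0.5)² + (-4−-4.5)²) = 3.0414; v₂ = distance/dt₂ = 6.0828

ω₁ = -0.3444, v₂ = 6.0828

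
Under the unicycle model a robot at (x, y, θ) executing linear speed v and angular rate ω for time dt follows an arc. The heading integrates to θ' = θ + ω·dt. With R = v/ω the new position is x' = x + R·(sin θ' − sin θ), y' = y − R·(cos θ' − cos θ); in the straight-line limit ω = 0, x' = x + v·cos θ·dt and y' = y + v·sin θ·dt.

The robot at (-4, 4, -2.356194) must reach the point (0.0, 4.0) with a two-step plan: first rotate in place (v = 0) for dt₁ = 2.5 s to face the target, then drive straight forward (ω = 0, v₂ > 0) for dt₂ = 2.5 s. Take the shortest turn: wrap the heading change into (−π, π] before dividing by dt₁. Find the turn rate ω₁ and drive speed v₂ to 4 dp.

ω₁ = 0.9425, v₂ = 1.6000

heading to target = atan2(4−4, 0−-4) = 0.0000
Δθ = wrap(0.0000 − -2.3562) = 2.3562; ω₁ = Δθ/dt₁ = 0.9425
distance = √((0−-4)² + (4−4)²) = 4.0000; v₂ = distance/dt₂ = 1.6000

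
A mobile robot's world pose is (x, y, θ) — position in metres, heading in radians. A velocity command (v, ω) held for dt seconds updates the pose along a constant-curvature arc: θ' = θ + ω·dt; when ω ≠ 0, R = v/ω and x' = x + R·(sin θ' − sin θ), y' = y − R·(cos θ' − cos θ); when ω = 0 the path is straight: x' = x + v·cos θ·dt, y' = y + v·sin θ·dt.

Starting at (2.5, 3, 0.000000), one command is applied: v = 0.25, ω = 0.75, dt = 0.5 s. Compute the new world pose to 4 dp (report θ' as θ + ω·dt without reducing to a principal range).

(2.6221, 3.0232, 0.3750)

θ' = 0.0000 + 0.75·0.5 = 0.3750
R = v/ω = 0.25/0.75 = 0.3333
x' = 2.5 + 0.3333·(sin 0.3750 − sin 0.0000) = 2.6221
y' = 3 − 0.3333·(cos 0.3750 − cos 0.0000) = 3.0232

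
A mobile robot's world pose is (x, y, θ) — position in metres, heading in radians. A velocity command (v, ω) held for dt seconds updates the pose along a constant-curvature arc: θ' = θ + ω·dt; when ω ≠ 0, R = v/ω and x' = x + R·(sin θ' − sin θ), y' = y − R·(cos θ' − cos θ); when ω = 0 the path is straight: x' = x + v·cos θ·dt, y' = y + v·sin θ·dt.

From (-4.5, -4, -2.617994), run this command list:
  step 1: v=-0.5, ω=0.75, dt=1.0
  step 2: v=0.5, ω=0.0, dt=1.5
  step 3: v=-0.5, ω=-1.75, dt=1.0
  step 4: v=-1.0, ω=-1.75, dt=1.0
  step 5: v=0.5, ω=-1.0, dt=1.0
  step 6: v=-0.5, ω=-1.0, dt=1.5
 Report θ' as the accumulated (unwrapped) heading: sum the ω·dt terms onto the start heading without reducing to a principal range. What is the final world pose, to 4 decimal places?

(-3.8393, -4.3223, -7.8680)

step 1: θ'=-1.8680 (R=-0.6667) → pose (-4.1959, -3.6179, -1.8680)
step 2: θ'=-1.8680 (straight) → pose (-4.4155, -4.3350, -1.8680)
step 3: θ'=-3.6180 (R=0.2857) → pose (-4.0113, -4.1648, -3.6180)
step 4: θ'=-5.3680 (R=0.5714) → pose (-3.8204, -5.0209, -5.3680)
step 5: θ'=-6.3680 (R=-0.5000) → pose (-3.3817, -4.8275, -6.3680)
step 6: θ'=-7.8680 (R=0.5000) → pose (-3.8393, -4.3223, -7.8680)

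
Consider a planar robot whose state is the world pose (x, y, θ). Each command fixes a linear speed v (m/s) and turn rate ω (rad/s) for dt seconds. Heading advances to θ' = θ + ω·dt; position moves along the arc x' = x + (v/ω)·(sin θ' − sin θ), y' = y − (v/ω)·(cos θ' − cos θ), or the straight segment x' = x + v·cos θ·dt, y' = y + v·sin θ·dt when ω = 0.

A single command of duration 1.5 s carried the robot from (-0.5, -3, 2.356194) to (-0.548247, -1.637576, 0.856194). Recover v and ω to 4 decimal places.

Δθ = 0.856194 − 2.356194 = -1.500000
ω = Δθ/dt = -1.500000/1.5 = -1.0000
R = −Δy/(cos θ' − cos θ) = -1.0000
v = R·ω = -1.0000·-1.0000 = 1.0000

v = 1.0000, ω = -1.0000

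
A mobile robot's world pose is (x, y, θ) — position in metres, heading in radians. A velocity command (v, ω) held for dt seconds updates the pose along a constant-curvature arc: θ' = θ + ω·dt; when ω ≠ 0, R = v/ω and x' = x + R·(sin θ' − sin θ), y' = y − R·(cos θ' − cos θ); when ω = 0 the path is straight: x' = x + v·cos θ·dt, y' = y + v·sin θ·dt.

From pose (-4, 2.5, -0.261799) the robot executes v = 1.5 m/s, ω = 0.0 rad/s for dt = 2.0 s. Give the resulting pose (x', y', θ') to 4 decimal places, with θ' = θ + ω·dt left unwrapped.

θ' = -0.2618 + 0.0·2.0 = -0.2618
ω = 0 → straight: x' = -4 + 1.5·cos(-0.2618)·2.0 = -1.1022
y' = 2.5 + 1.5·sin(-0.2618)·2.0 = 1.7235

(-1.1022, 1.7235, -0.2618)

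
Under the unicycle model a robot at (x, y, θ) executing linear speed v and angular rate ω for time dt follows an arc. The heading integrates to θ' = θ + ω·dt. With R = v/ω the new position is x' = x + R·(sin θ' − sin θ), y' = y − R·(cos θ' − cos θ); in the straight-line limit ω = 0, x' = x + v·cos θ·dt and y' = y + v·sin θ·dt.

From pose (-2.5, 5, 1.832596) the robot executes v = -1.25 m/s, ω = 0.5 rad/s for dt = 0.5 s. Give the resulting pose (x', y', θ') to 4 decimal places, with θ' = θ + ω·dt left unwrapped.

(-2.2648, 4.4227, 2.0826)

θ' = 1.8326 + 0.5·0.5 = 2.0826
R = v/ω = -1.25/0.5 = -2.5000
x' = -2.5 + -2.5000·(sin 2.0826 − sin 1.8326) = -2.2648
y' = 5 − -2.5000·(cos 2.0826 − cos 1.8326) = 4.4227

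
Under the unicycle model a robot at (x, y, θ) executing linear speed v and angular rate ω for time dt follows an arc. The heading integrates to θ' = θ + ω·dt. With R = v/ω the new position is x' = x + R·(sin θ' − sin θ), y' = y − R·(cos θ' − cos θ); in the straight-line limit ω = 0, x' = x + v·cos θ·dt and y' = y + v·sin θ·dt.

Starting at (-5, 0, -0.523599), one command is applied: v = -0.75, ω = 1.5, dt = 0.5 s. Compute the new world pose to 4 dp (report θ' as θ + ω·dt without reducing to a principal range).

(-5.3622, 0.0542, 0.2264)

θ' = -0.5236 + 1.5·0.5 = 0.2264
R = v/ω = -0.75/1.5 = -0.5000
x' = -5 + -0.5000·(sin 0.2264 − sin -0.5236) = -5.3622
y' = 0 − -0.5000·(cos 0.2264 − cos -0.5236) = 0.0542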